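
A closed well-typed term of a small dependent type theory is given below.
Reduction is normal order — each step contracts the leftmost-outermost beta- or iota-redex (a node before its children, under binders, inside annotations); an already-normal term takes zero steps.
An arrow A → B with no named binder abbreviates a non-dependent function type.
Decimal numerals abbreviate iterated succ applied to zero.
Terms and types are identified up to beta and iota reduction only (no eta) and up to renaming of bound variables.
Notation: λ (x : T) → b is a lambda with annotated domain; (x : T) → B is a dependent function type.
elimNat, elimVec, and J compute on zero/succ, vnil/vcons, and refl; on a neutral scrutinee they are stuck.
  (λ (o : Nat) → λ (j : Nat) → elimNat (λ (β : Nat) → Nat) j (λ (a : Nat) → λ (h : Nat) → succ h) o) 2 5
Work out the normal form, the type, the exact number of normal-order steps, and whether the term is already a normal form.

normal form:
  7
the term's type:
  Nat
steps to reach normal form (normal order): 9
already normal: no
first redex: a beta-redex


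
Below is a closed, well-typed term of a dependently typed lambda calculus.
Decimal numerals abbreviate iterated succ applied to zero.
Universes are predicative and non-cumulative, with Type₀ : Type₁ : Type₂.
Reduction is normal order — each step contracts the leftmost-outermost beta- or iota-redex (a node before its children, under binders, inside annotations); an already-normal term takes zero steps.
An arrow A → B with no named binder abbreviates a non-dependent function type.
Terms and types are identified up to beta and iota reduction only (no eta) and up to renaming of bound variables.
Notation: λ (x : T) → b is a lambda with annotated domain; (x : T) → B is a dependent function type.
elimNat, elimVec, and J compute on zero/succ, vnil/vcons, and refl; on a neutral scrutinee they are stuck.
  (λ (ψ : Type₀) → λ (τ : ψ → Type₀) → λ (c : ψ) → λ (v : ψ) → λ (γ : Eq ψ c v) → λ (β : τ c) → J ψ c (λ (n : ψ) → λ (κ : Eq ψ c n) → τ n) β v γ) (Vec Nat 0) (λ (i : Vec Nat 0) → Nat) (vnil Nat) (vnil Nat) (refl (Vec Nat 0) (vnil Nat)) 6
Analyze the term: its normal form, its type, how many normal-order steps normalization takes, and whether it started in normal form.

resulting normal form:
  6
type:
  Nat
reduction steps (normal order): 7
term was already normal: no
first redex: a beta-redex


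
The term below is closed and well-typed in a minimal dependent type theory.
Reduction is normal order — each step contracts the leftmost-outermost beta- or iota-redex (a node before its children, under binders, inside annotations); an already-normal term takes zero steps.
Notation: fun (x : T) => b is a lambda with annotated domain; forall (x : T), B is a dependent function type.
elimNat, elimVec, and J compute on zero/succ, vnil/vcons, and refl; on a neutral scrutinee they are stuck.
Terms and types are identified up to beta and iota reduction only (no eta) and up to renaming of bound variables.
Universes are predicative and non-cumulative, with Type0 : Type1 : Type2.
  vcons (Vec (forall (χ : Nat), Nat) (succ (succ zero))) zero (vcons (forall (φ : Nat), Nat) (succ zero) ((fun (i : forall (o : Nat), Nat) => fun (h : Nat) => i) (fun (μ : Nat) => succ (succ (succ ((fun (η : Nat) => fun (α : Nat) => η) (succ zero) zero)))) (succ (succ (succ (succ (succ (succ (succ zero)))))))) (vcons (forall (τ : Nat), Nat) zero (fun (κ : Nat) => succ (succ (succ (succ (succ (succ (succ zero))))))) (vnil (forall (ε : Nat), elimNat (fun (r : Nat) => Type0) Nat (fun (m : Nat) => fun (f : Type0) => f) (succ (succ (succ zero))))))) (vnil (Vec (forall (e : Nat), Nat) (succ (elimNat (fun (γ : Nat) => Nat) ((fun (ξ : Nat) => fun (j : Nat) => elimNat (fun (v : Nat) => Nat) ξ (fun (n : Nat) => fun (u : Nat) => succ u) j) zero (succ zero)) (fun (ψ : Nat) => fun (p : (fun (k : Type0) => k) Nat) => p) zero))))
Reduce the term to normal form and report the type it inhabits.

reduced normal form:
  vcons (Vec (forall (χ : Nat), Nat) (succ (succ zero))) zero (vcons (forall (φ : Nat), Nat) (succ zero) (fun (i : Nat) => succ (succ (succ (succ zero)))) (vcons (forall (o : Nat), Nat) zero (fun (h : Nat) => succ (succ (succ (succ (succ (succ (succ zero))))))) (vnil (forall (μ : Nat), Nat)))) (vnil (Vec (forall (η : Nat), Nat) (succ (succ zero))))
inferred type:
  Vec (Vec (forall (χ : Nat), Nat) (succ (succ zero))) (succ zero)


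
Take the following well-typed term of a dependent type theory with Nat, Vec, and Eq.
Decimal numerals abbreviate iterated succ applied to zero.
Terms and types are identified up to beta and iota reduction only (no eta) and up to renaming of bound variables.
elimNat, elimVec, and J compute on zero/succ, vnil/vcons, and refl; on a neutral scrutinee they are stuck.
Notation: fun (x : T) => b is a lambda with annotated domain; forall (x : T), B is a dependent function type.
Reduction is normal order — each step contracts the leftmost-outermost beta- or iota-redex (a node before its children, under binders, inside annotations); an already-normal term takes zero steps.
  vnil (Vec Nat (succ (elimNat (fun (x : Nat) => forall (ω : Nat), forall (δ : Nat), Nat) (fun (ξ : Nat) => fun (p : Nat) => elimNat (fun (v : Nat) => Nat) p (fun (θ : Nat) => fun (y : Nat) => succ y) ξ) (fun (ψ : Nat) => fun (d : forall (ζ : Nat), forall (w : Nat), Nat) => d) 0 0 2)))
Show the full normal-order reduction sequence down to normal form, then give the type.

normal-order reduction sequence:
  vnil (Vec Nat (succ (elimNat (fun (x : Nat) => forall (ω : Nat), forall (δ : Nat), Nat) (fun (ξ : Nat) => fun (p : Nat) => elimNat (fun (v : Nat) => Nat) p (fun (θ : Nat) => fun (y : Nat) => succ y) ξ) (fun (ψ : Nat) => fun (d : forall (ζ : Nat), forall (w : Nat), Nat) => d) 0 0 2)))
  ~> vnil (Vec Nat (succ ((fun (x : Nat) => fun (ω : Nat) => elimNat (fun (δ : Nat) => Nat) ω (fun (ξ : Nat) => fun (p : Nat) => succ p) x) 0 2)))
  ~> vnil (Vec Nat (succ ((fun (x : Nat) => elimNat (fun (ω : Nat) => Nat) x (fun (δ : Nat) => fun (ξ : Nat) => succ ξ) 0) 2)))
  ~> vnil (Vec Nat (succ (elimNat (fun (x : Nat) => Nat) 2 (fun (ω : Nat) => fun (δ : Nat) => succ δ) 0)))
  ~> vnil (Vec Nat 3)
type:
  Vec (Vec Nat 3) 0


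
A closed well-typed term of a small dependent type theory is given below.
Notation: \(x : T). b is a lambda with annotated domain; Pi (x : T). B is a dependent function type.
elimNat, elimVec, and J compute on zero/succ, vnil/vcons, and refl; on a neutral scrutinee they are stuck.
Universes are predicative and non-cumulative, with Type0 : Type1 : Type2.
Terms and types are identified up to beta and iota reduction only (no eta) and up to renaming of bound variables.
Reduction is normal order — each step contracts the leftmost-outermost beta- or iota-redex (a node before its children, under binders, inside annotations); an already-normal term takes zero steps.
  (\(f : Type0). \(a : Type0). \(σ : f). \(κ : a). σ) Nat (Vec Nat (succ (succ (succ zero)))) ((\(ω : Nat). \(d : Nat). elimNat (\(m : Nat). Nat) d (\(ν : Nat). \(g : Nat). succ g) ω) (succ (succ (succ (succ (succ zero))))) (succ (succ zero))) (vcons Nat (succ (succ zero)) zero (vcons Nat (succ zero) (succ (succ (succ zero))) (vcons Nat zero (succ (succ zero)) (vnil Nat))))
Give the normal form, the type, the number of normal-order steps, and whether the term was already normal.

normal form:
  succ (succ (succ (succ (succ (succ (succ zero))))))
type:
  Nat
reduction steps (normal order): 22
already normal: no
first redex: a beta-redex


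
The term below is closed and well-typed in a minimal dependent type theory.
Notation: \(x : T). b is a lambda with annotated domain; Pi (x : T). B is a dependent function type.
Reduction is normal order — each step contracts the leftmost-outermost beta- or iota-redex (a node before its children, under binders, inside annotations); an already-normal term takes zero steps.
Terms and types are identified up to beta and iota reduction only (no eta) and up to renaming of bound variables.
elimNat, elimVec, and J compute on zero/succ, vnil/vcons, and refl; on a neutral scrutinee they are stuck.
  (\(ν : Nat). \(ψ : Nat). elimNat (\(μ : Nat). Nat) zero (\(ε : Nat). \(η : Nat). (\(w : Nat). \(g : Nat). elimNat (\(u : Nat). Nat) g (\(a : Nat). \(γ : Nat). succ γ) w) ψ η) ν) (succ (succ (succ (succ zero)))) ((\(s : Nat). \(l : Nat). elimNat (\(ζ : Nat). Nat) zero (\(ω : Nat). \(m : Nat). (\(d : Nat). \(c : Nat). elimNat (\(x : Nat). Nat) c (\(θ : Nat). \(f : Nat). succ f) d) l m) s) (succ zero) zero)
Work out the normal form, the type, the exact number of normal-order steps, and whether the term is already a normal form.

reduced normal form:
  zero
inferred type:
  Nat
reduction steps (normal order): 63
term was already normal: no
first redex: a beta-redex


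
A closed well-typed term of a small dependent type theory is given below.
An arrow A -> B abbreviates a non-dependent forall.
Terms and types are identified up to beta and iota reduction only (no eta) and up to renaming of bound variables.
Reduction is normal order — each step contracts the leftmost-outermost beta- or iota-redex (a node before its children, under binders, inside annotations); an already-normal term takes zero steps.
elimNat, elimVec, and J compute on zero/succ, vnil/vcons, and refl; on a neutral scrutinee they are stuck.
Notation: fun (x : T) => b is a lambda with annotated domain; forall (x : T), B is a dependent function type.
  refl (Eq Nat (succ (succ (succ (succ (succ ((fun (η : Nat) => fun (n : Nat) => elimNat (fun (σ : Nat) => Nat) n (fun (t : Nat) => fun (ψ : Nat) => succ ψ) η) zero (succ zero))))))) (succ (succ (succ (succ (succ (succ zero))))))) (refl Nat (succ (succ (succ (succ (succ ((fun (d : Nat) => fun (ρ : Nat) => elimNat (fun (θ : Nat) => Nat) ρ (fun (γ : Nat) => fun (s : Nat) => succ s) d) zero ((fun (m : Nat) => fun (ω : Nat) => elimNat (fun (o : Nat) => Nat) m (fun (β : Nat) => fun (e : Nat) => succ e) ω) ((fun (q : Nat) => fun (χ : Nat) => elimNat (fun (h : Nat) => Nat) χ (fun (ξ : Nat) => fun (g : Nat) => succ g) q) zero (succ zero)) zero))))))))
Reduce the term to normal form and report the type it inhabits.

normal form:
  refl (Eq Nat (succ (succ (succ (succ (succ (succ zero)))))) (succ (succ (succ (succ (succ (succ zero))))))) (refl Nat (succ (succ (succ (succ (succ (succ zero)))))))
inferred type:
  Eq (Eq Nat (succ (succ (succ (succ (succ (succ zero)))))) (succ (succ (succ (succ (succ (succ zero))))))) (refl Nat (succ (succ (succ (succ (succ (succ zero))))))) (refl Nat (succ (succ (succ (succ (succ (succ zero)))))))
observation: the first redex contracted is a beta-redex; the normal form is reached in 12 normal-order steps.


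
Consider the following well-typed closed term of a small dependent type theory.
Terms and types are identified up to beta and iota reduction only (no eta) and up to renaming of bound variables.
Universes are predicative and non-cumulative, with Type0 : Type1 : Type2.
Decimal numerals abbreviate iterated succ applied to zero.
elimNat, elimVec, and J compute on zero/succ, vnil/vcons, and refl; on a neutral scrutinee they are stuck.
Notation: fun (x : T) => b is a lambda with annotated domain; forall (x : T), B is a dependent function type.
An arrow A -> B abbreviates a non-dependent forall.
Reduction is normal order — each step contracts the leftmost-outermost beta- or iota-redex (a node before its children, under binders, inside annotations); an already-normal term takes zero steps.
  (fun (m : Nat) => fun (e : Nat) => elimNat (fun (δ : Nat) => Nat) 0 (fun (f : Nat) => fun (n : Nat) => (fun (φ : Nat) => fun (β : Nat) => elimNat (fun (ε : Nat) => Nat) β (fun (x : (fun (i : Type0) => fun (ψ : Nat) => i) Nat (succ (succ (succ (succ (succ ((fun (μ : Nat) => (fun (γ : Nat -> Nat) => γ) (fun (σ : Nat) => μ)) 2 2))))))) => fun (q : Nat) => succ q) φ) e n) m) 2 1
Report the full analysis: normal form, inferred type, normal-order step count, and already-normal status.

reduced normal form:
  2
the term's type:
  Nat
normal-order step count: 21
started in normal form: no
first contracted redex: a beta-redex


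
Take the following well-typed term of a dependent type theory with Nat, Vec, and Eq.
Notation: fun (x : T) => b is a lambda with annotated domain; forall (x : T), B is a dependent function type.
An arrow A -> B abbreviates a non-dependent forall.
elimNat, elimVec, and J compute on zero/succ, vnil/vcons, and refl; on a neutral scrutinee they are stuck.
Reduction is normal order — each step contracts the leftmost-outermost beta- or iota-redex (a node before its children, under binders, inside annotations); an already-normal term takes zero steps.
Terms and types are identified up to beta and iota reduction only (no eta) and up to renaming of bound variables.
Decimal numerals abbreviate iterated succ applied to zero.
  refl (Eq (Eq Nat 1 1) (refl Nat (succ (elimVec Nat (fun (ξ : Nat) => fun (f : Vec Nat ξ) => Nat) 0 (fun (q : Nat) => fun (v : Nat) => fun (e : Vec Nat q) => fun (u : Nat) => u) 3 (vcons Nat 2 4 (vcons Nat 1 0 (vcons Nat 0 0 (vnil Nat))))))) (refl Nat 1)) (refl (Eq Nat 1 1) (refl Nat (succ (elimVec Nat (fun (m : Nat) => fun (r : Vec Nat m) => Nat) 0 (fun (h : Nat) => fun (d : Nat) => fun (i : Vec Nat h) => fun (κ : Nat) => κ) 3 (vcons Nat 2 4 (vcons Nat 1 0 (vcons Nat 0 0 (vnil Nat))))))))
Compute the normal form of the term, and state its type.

resulting normal form:
  refl (Eq (Eq Nat 1 1) (refl Nat 1) (refl Nat 1)) (refl (Eq Nat 1 1) (refl Nat 1))
inferred type:
  Eq (Eq (Eq Nat 1 1) (refl Nat 1) (refl Nat 1)) (refl (Eq Nat 1 1) (refl Nat 1)) (refl (Eq Nat 1 1) (refl Nat 1))
observation: 32 normal-order steps normalize the term, beginning with an elimVec iota-redex.


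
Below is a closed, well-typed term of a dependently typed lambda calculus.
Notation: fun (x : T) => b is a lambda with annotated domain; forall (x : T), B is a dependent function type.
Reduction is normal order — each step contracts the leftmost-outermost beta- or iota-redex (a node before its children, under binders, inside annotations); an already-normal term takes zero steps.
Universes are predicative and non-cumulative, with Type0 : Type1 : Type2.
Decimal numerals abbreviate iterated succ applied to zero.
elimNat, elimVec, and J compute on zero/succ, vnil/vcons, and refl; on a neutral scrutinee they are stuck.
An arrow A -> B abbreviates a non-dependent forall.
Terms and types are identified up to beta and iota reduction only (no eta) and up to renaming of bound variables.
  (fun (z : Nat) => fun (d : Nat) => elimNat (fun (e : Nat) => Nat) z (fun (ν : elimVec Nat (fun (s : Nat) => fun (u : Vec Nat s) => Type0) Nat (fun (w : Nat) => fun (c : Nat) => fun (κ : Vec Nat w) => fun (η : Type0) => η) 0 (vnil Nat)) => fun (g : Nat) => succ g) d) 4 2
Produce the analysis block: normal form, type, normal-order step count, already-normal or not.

resulting normal form:
  6
inferred type:
  Nat
normal-order step count: 9
started in normal form: no
first redex: a beta-redex


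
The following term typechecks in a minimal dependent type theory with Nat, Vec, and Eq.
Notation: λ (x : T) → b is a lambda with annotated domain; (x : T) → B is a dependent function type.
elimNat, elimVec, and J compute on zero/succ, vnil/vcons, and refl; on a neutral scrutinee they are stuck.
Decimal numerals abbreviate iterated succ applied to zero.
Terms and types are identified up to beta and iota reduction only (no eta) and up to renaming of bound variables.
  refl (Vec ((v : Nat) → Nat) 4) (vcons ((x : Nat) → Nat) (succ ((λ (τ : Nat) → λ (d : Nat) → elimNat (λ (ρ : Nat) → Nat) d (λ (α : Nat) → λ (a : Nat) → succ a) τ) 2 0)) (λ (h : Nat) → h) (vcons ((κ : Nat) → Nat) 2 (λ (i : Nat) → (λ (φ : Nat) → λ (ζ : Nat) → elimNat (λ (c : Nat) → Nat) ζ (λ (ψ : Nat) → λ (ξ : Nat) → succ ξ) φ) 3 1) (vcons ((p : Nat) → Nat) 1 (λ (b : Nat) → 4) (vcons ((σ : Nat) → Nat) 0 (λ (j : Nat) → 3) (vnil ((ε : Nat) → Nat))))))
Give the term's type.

inferred type:
  Eq (Vec ((v : Nat) → Nat) 4) (vcons ((x : Nat) → Nat) 3 (λ (τ : Nat) → τ) (vcons ((d : Nat) → Nat) 2 (λ (ρ : Nat) → 4) (vcons ((α : Nat) → Nat) 1 (λ (a : Nat) → 4) (vcons ((h : Nat) → Nat) 0 (λ (κ : Nat) → 3) (vnil ((i : Nat) → Nat)))))) (vcons ((φ : Nat) → Nat) 3 (λ (ζ : Nat) → ζ) (vcons ((c : Nat) → Nat) 2 (λ (ψ : Nat) → 4) (vcons ((ξ : Nat) → Nat) 1 (λ (p : Nat) → 4) (vcons ((b : Nat) → Nat) 0 (λ (σ : Nat) → 3) (vnil ((j : Nat) → Nat))))))


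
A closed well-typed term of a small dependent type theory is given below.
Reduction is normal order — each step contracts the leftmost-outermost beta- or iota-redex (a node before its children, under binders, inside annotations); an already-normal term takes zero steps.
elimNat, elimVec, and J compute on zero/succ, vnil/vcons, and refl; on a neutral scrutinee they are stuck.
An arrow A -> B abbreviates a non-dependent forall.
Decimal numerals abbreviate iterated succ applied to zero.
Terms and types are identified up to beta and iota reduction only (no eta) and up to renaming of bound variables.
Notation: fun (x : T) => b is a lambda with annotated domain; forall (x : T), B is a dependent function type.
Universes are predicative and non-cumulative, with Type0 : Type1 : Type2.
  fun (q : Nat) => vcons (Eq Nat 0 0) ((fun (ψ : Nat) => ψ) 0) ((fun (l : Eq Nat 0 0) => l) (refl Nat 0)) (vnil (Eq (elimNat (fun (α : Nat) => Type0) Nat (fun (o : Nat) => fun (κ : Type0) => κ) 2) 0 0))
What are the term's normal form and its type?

reduced normal form:
  fun (q : Nat) => vcons (Eq Nat 0 0) 0 (refl Nat 0) (vnil (Eq Nat 0 0))
the term's type:
  Nat -> Vec (Eq Nat 0 0) 1


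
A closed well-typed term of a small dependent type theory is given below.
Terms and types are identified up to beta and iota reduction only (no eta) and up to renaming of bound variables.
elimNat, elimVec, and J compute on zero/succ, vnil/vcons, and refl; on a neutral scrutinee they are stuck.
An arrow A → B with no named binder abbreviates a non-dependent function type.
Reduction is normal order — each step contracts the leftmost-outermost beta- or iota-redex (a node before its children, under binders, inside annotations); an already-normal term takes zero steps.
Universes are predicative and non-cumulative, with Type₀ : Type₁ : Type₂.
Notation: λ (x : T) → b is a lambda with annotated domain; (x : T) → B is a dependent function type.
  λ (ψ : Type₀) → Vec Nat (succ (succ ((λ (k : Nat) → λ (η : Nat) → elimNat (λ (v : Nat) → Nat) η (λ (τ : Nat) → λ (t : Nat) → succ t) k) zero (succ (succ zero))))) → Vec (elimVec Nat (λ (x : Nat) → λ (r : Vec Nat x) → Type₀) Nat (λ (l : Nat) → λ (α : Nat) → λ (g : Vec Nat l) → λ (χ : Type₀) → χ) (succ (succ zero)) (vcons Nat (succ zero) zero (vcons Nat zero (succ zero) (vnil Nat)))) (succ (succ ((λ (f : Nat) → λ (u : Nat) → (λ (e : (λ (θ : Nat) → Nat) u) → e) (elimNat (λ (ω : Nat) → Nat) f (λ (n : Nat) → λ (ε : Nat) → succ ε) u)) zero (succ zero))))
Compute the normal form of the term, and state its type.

normal form:
  λ (ψ : Type₀) → Vec Nat (succ (succ (succ (succ zero)))) → Vec Nat (succ (succ (succ zero)))
type:
  Type₀ → Type₀


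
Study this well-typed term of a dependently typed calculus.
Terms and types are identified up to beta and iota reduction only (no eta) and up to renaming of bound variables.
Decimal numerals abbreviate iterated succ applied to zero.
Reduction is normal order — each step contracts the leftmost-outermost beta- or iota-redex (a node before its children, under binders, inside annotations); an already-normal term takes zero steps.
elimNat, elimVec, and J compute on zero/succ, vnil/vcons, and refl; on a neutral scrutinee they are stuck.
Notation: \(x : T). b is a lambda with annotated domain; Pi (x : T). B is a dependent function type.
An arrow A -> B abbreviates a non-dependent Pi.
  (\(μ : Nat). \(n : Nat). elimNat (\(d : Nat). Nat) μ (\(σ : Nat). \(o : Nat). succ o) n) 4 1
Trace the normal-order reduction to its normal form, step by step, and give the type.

normal-order reduction sequence:
  (\(μ : Nat). \(n : Nat). elimNat (\(d : Nat). Nat) μ (\(σ : Nat). \(o : Nat). succ o) n) 4 1
  ~> (\(μ : Nat). elimNat (\(n : Nat). Nat) 4 (\(d : Nat). \(σ : Nat). succ σ) μ) 1
  ~> elimNat (\(μ : Nat). Nat) 4 (\(n : Nat). \(d : Nat). succ d) 1
  ~> (\(μ : Nat). \(n : Nat). succ n) 0 (elimNat (\(d : Nat). Nat) 4 (\(σ : Nat). \(o : Nat). succ o) 0)
  ~> (\(μ : Nat). succ μ) (elimNat (\(n : Nat). Nat) 4 (\(d : Nat). \(σ : Nat). succ σ) 0)
  ~> succ (elimNat (\(μ : Nat). Nat) 4 (\(n : Nat). \(d : Nat). succ d) 0)
  ~> 5
the term's type:
  Nat


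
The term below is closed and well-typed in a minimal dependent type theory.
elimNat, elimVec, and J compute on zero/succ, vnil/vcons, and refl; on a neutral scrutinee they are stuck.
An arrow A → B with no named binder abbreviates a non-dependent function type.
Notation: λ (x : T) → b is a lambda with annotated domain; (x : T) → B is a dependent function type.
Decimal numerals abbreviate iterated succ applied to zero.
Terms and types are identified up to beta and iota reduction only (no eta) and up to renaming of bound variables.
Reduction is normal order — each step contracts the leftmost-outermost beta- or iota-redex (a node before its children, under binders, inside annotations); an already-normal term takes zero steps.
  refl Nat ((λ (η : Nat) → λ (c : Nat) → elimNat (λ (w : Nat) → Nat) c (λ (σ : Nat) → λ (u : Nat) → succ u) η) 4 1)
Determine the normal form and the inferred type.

resulting normal form:
  refl Nat 5
the term's type:
  Eq Nat 5 5


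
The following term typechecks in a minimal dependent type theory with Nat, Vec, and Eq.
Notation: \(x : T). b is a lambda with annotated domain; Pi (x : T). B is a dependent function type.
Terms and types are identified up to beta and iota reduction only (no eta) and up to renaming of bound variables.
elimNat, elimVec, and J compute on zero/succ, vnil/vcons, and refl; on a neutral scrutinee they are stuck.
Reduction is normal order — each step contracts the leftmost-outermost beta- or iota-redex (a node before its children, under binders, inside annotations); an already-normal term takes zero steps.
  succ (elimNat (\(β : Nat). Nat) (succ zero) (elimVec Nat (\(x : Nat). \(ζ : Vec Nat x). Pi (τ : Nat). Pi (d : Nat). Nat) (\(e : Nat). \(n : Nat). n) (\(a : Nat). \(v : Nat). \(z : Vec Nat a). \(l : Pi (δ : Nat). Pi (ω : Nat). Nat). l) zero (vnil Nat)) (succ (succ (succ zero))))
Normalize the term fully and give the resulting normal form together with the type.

resulting normal form:
  succ (succ zero)
inferred type:
  Nat
observation: 13 normal-order steps normalize the term, beginning with an elimNat iota-redex.


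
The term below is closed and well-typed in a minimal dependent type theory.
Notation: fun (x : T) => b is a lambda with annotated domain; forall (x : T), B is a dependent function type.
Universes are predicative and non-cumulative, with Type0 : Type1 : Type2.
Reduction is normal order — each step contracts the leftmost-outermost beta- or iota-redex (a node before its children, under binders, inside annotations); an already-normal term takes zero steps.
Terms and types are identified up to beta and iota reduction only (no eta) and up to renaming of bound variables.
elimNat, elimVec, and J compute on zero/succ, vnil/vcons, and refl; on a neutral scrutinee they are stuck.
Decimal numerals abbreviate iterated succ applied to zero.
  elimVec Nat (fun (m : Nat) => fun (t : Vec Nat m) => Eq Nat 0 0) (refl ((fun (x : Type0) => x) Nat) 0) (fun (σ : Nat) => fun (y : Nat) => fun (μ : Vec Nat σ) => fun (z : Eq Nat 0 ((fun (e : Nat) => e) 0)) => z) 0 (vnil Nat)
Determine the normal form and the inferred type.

normal form:
  refl Nat 0
inferred type:
  Eq Nat 0 0


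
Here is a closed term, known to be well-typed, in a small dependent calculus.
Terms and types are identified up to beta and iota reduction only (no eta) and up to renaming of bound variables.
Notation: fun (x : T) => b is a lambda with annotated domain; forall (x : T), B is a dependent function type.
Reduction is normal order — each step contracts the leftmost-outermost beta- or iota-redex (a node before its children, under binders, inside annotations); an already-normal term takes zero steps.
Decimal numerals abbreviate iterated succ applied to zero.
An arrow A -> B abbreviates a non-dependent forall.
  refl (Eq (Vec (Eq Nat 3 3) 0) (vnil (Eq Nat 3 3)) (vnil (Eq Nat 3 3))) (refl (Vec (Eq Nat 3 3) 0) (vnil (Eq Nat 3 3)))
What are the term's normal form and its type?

reduced normal form:
  refl (Eq (Vec (Eq Nat 3 3) 0) (vnil (Eq Nat 3 3)) (vnil (Eq Nat 3 3))) (refl (Vec (Eq Nat 3 3) 0) (vnil (Eq Nat 3 3)))
the term's type:
  Eq (Eq (Vec (Eq Nat 3 3) 0) (vnil (Eq Nat 3 3)) (vnil (Eq Nat 3 3))) (refl (Vec (Eq Nat 3 3) 0) (vnil (Eq Nat 3 3))) (refl (Vec (Eq Nat 3 3) 0) (vnil (Eq Nat 3 3)))


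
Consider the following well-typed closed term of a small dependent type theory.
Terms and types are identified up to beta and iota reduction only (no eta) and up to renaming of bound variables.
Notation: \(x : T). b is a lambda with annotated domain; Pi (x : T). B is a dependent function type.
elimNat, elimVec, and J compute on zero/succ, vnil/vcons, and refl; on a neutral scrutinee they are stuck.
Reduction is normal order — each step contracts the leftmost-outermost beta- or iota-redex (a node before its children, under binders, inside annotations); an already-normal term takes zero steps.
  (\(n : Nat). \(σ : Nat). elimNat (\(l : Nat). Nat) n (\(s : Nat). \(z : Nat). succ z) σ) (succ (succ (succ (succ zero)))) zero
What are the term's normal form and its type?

resulting normal form:
  succ (succ (succ (succ zero)))
the term's type:
  Nat
observation: contracting a beta-redex first, the term normalizes in 3 steps.


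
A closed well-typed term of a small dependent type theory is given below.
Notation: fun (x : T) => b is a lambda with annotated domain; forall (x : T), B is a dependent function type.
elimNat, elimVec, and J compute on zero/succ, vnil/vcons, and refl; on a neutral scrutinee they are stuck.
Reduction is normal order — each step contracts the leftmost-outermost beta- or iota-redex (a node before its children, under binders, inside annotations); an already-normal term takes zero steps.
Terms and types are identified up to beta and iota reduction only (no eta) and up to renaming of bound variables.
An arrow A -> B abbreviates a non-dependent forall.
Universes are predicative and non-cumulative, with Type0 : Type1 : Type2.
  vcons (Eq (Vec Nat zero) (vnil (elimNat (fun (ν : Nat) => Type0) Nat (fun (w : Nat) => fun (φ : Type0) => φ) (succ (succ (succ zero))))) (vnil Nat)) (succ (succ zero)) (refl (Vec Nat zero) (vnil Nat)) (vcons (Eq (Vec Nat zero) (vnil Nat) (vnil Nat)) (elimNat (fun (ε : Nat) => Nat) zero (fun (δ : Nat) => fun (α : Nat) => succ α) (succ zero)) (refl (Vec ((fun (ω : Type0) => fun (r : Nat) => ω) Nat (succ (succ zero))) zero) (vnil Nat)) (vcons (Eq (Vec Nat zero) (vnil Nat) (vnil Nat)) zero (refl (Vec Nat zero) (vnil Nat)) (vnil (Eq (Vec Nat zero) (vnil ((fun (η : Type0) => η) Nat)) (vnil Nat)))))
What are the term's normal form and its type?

normal form:
  vcons (Eq (Vec Nat zero) (vnil Nat) (vnil Nat)) (succ (succ zero)) (refl (Vec Nat zero) (vnil Nat)) (vcons (Eq (Vec Nat zero) (vnil Nat) (vnil Nat)) (succ zero) (refl (Vec Nat zero) (vnil Nat)) (vcons (Eq (Vec Nat zero) (vnil Nat) (vnil Nat)) zero (refl (Vec Nat zero) (vnil Nat)) (vnil (Eq (Vec Nat zero) (vnil Nat) (vnil Nat)))))
type:
  Vec (Eq (Vec Nat zero) (vnil Nat) (vnil Nat)) (succ (succ (succ zero)))


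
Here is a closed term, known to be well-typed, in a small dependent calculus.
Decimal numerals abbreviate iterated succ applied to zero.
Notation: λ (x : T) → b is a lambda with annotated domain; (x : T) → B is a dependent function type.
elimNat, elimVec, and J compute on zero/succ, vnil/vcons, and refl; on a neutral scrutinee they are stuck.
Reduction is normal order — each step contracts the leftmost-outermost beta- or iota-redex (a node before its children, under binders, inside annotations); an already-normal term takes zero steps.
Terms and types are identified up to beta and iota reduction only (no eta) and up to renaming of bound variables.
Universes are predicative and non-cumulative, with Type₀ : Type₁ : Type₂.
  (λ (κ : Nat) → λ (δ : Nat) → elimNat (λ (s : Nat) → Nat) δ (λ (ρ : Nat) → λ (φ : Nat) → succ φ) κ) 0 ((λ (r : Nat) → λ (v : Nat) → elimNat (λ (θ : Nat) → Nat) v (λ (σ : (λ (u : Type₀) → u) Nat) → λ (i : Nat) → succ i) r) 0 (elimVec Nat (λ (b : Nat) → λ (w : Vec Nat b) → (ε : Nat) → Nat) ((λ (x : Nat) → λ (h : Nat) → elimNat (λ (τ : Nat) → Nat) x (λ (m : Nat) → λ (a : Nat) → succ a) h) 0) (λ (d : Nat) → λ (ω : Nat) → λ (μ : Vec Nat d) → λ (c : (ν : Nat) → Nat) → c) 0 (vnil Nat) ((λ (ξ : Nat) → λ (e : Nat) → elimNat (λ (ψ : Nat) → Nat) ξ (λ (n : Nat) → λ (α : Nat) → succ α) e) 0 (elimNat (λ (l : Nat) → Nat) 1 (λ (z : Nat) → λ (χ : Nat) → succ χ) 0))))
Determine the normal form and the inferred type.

resulting normal form:
  1
inferred type:
  Nat
observation: reduction starts at a beta-redex, and 20 normal-order steps reach the normal form.


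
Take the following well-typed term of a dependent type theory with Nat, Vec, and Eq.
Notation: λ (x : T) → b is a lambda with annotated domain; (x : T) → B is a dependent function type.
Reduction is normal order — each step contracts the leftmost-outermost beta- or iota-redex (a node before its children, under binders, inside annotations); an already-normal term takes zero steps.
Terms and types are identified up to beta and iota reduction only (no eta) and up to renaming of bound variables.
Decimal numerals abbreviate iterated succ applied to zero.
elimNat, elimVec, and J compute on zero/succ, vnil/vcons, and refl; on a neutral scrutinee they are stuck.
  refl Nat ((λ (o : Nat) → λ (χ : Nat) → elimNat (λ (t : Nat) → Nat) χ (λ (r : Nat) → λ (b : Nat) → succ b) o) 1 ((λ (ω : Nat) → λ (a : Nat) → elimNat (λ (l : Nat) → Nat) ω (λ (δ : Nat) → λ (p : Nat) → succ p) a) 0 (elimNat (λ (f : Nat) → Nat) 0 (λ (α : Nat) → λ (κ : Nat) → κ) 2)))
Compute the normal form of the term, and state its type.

reduced normal form:
  refl Nat 1
inferred type:
  Eq Nat 1 1


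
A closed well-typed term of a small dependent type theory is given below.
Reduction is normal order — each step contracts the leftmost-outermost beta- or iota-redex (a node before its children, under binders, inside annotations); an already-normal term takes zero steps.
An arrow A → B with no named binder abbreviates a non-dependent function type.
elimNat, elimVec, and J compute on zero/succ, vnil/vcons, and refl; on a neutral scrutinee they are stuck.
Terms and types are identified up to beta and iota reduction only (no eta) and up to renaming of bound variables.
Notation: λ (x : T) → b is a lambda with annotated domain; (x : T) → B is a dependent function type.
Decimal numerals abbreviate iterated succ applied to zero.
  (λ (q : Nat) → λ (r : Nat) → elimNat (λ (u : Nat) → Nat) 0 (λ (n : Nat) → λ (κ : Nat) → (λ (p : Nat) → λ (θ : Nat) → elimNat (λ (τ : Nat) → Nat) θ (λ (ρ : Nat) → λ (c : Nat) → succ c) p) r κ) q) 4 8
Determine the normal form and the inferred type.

normal form:
  32
type:
  Nat
observation: contracting a beta-redex first, the term normalizes in 123 steps.


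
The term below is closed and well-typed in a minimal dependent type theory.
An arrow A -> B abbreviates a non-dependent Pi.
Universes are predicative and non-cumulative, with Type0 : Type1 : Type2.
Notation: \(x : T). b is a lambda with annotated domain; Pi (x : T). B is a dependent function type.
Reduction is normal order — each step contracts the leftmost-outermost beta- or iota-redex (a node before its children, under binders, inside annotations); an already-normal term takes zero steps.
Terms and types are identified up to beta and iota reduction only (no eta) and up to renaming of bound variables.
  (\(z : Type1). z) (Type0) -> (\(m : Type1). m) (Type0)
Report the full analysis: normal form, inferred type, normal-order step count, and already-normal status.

resulting normal form:
  Type0 -> Type0
inferred type:
  Type1
normal-order step count: 2
already normal: no
first contracted redex: a beta-redex


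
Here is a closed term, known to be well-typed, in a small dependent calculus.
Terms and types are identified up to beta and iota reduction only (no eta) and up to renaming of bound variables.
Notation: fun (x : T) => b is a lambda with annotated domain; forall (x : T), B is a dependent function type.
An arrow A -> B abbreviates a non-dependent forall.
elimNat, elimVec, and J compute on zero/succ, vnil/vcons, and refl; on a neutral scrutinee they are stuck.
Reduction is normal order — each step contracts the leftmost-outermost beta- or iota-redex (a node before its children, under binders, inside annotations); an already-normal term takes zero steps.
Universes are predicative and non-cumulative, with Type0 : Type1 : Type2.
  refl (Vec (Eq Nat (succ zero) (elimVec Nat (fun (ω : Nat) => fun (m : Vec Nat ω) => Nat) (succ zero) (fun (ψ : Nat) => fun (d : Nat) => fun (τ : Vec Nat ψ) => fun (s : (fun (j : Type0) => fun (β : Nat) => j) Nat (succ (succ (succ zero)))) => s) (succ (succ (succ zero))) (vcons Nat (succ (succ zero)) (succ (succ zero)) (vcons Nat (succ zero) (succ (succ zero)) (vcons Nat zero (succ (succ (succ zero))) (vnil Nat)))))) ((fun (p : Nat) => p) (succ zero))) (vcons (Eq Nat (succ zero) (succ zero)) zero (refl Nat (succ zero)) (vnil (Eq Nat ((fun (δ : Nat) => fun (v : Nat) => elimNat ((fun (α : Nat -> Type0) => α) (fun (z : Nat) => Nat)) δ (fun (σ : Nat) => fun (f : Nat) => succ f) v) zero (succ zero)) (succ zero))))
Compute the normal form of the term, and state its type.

reduced normal form:
  refl (Vec (Eq Nat (succ zero) (succ zero)) (succ zero)) (vcons (Eq Nat (succ zero) (succ zero)) zero (refl Nat (succ zero)) (vnil (Eq Nat (succ zero) (succ zero))))
inferred type:
  Eq (Vec (Eq Nat (succ zero) (succ zero)) (succ zero)) (vcons (Eq Nat (succ zero) (succ zero)) zero (refl Nat (succ zero)) (vnil (Eq Nat (succ zero) (succ zero)))) (vcons (Eq Nat (succ zero) (succ zero)) zero (refl Nat (succ zero)) (vnil (Eq Nat (succ zero) (succ zero))))
observation: the first redex contracted is an elimVec iota-redex; the normal form is reached in 23 normal-order steps.


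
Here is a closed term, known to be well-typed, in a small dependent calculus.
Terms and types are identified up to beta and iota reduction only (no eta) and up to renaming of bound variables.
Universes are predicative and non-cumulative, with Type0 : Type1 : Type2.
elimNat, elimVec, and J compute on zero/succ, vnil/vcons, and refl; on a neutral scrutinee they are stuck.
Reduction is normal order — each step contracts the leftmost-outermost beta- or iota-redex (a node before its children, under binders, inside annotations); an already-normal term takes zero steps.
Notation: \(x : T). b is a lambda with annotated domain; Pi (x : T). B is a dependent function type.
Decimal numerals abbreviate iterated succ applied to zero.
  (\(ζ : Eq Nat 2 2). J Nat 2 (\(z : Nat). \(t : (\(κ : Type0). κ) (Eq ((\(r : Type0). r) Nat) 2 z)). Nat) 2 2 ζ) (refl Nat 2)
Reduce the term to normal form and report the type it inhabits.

resulting normal form:
  2
inferred type:
  Nat


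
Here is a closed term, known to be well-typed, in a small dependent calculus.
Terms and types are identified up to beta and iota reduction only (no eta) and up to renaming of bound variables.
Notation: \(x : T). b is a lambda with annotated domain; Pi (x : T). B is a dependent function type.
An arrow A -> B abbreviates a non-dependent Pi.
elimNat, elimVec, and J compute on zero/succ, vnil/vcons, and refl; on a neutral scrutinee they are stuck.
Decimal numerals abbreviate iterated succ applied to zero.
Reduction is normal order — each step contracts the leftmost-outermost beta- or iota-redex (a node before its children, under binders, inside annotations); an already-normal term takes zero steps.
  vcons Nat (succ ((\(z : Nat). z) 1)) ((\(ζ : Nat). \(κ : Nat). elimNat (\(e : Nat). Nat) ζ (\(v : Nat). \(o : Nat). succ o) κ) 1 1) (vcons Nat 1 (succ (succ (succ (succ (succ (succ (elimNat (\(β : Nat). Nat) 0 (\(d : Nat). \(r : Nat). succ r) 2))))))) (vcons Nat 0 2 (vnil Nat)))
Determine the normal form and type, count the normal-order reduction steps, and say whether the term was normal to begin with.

resulting normal form:
  vcons Nat 2 2 (vcons Nat 1 8 (vcons Nat 0 2 (vnil Nat)))
the term's type:
  Vec Nat 3
steps to reach normal form (normal order): 14
term was already normal: no
first redex: a beta-redex


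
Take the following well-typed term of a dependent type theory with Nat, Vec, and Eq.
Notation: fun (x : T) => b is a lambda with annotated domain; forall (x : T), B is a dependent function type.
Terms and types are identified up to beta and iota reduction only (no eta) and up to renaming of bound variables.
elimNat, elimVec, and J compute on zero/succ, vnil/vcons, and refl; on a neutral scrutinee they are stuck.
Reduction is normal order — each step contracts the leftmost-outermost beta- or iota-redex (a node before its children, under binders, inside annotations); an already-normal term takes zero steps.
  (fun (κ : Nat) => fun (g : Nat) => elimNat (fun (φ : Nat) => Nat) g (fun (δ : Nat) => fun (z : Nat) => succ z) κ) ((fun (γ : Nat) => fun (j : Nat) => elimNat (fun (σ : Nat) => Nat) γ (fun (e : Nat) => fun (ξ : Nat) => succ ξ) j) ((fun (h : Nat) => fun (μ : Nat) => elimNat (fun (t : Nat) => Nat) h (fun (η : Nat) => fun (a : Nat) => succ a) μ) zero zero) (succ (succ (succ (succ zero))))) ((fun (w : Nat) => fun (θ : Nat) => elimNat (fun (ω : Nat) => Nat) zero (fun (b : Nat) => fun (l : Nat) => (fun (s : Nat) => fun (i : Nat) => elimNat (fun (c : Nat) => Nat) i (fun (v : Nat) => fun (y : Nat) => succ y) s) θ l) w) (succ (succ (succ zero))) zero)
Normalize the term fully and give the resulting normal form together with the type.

resulting normal form:
  succ (succ (succ (succ zero)))
the term's type:
  Nat
observation: normalization takes exactly 54 steps under the normal-order strategy.


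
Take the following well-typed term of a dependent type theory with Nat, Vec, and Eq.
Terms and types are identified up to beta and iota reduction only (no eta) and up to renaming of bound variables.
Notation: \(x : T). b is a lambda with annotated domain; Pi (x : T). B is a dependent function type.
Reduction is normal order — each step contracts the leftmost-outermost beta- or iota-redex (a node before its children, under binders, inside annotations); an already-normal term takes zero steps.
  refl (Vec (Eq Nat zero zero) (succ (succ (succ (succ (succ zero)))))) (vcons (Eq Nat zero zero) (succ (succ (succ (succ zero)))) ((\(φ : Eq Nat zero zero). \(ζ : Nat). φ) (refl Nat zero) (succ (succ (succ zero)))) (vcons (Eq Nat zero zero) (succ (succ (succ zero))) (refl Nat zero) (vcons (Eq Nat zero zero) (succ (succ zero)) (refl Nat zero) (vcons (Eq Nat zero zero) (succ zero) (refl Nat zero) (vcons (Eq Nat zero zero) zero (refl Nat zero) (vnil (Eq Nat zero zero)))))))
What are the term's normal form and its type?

normal form:
  refl (Vec (Eq Nat zero zero) (succ (succ (succ (succ (succ zero)))))) (vcons (Eq Nat zero zero) (succ (succ (succ (succ zero)))) (refl Nat zero) (vcons (Eq Nat zero zero) (succ (succ (succ zero))) (refl Nat zero) (vcons (Eq Nat zero zero) (succ (succ zero)) (refl Nat zero) (vcons (Eq Nat zero zero) (succ zero) (refl Nat zero) (vcons (Eq Nat zero zero) zero (refl Nat zero) (vnil (Eq Nat zero zero)))))))
the term's type:
  Eq (Vec (Eq Nat zero zero) (succ (succ (succ (succ (succ zero)))))) (vcons (Eq Nat zero zero) (succ (succ (succ (succ zero)))) (refl Nat zero) (vcons (Eq Nat zero zero) (succ (succ (succ zero))) (refl Nat zero) (vcons (Eq Nat zero zero) (succ (succ zero)) (refl Nat zero) (vcons (Eq Nat zero zero) (succ zero) (refl Nat zero) (vcons (Eq Nat zero zero) zero (refl Nat zero) (vnil (Eq Nat zero zero))))))) (vcons (Eq Nat zero zero) (succ (succ (succ (succ zero)))) (refl Nat zero) (vcons (Eq Nat zero zero) (succ (succ (succ zero))) (refl Nat zero) (vcons (Eq Nat zero zero) (succ (succ zero)) (refl Nat zero) (vcons (Eq Nat zero zero) (succ zero) (refl Nat zero) (vcons (Eq Nat zero zero) zero (refl Nat zero) (vnil (Eq Nat zero zero)))))))
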